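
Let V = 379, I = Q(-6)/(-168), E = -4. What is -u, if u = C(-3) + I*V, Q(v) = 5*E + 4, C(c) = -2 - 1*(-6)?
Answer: -842/21 ≈ -40.095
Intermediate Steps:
C(c) = 4 (C(c) = -2 + 6 = 4)
Q(v) = -16 (Q(v) = 5*(-4) + 4 = -20 + 4 = -16)
I = 2/21 (I = -16/(-168) = -16*(-1/168) = 2/21 ≈ 0.095238)
u = 842/21 (u = 4 + (2/21)*379 = 4 + 758/21 = 842/21 ≈ 40.095)
-u = -1*842/21 = -842/21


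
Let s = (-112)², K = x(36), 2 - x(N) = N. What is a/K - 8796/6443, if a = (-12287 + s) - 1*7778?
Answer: 2832867/12886 ≈ 219.84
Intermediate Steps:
x(N) = 2 - N
K = -34 (K = 2 - 1*36 = 2 - 36 = -34)
s = 12544
a = -7521 (a = (-12287 + 12544) - 1*7778 = 257 - 7778 = -7521)
a/K - 8796/6443 = -7521/(-34) - 8796/6443 = -7521*(-1/34) - 8796*1/6443 = 7521/34 - 8796/6443 = 2832867/12886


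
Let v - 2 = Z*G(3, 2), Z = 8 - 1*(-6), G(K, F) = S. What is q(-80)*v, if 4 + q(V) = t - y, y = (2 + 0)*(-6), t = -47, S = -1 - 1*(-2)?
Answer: -624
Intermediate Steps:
S = 1 (S = -1 + 2 = 1)
G(K, F) = 1
y = -12 (y = 2*(-6) = -12)
Z = 14 (Z = 8 + 6 = 14)
v = 16 (v = 2 + 14*1 = 2 + 14 = 16)
q(V) = -39 (q(V) = -4 + (-47 - 1*(-12)) = -4 + (-47 + 12) = -4 - 35 = -39)
q(-80)*v = -39*16 = -624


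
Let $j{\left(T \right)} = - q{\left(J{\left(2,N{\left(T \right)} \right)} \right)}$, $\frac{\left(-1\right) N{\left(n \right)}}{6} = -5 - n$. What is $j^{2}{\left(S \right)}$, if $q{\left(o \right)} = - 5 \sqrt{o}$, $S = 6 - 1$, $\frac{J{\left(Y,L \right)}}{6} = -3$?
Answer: $-450$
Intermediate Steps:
$N{\left(n \right)} = 30 + 6 n$ ($N{\left(n \right)} = - 6 \left(-5 - n\right) = 30 + 6 n$)
$J{\left(Y,L \right)} = -18$ ($J{\left(Y,L \right)} = 6 \left(-3\right) = -18$)
$S = 5$
$j{\left(T \right)} = 15 i \sqrt{2}$ ($j{\left(T \right)} = - \left(-5\right) \sqrt{-18} = - \left(-5\right) 3 i \sqrt{2} = - \left(-15\right) i \sqrt{2} = 15 i \sqrt{2}$)
$j^{2}{\left(S \right)} = \left(15 i \sqrt{2}\right)^{2} = -450$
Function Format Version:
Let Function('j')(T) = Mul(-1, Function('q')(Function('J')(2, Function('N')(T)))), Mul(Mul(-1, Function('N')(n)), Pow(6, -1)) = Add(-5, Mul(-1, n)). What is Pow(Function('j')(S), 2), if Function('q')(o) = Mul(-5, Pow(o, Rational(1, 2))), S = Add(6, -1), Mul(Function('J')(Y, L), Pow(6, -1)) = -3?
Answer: -450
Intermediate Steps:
Function('N')(n) = Add(30, Mul(6, n)) (Function('N')(n) = Mul(-6, Add(-5, Mul(-1, n))) = Add(30, Mul(6, n)))
Function('J')(Y, L) = -18 (Function('J')(Y, L) = Mul(6, -3) = -18)
S = 5
Function('j')(T) = Mul(15, I, Pow(2, Rational(1, 2))) (Function('j')(T) = Mul(-1, Mul(-5, Pow(-18, Rational(1, 2)))) = Mul(-1, Mul(-5, Mul(3, I, Pow(2, Rational(1, 2))))) = Mul(-1, Mul(-15, I, Pow(2, Rational(1, 2)))) = Mul(15, I, Pow(2, Rational(1, 2))))
Pow(Function('j')(S), 2) = Pow(Mul(15, I, Pow(2, Rational(1, 2))), 2) = -450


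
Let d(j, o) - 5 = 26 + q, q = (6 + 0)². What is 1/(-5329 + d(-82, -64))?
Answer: -1/5262 ≈ -0.00019004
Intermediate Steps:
q = 36 (q = 6² = 36)
d(j, o) = 67 (d(j, o) = 5 + (26 + 36) = 5 + 62 = 67)
1/(-5329 + d(-82, -64)) = 1/(-5329 + 67) = 1/(-5262) = -1/5262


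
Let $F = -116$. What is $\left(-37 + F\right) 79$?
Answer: $-12087$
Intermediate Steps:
$\left(-37 + F\right) 79 = \left(-37 - 116\right) 79 = \left(-153\right) 79 = -12087$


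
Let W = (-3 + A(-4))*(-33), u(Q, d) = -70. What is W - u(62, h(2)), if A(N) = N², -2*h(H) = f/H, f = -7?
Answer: -359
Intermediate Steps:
h(H) = 7/(2*H) (h(H) = -(-7)/(2*H) = 7/(2*H))
W = -429 (W = (-3 + (-4)²)*(-33) = (-3 + 16)*(-33) = 13*(-33) = -429)
W - u(62, h(2)) = -429 - 1*(-70) = -429 + 70 = -359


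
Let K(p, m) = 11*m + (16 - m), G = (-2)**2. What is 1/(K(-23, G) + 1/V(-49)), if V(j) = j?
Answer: 49/2743 ≈ 0.017864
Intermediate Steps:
G = 4
K(p, m) = 16 + 10*m
1/(K(-23, G) + 1/V(-49)) = 1/((16 + 10*4) + 1/(-49)) = 1/((16 + 40) - 1/49) = 1/(56 - 1/49) = 1/(2743/49) = 49/2743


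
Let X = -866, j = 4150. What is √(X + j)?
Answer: 2*√821 ≈ 57.306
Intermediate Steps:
√(X + j) = √(-866 + 4150) = √3284 = 2*√821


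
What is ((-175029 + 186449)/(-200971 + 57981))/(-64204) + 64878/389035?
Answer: 29780943276229/178577373649430 ≈ 0.16677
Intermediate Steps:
((-175029 + 186449)/(-200971 + 57981))/(-64204) + 64878/389035 = (11420/(-142990))*(-1/64204) + 64878*(1/389035) = (11420*(-1/142990))*(-1/64204) + 64878/389035 = -1142/14299*(-1/64204) + 64878/389035 = 571/459026498 + 64878/389035 = 29780943276229/178577373649430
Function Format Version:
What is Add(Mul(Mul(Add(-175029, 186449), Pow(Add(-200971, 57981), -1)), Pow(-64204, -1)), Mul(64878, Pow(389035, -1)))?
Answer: Rational(29780943276229, 178577373649430) ≈ 0.16677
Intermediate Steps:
Add(Mul(Mul(Add(-175029, 186449), Pow(Add(-200971, 57981), -1)), Pow(-64204, -1)), Mul(64878, Pow(389035, -1))) = Add(Mul(Mul(11420, Pow(-142990, -1)), Rational(-1, 64204)), Mul(64878, Rational(1, 389035))) = Add(Mul(Mul(11420, Rational(-1, 142990)), Rational(-1, 64204)), Rational(64878, 389035)) = Add(Mul(Rational(-1142, 14299), Rational(-1, 64204)), Rational(64878, 389035)) = Add(Rational(571, 459026498), Rational(64878, 389035)) = Rational(29780943276229, 178577373649430)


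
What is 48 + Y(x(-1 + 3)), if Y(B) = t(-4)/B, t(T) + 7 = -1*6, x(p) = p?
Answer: 83/2 ≈ 41.500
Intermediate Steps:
t(T) = -13 (t(T) = -7 - 1*6 = -7 - 6 = -13)
Y(B) = -13/B
48 + Y(x(-1 + 3)) = 48 - 13/(-1 + 3) = 48 - 13/2 = 83/2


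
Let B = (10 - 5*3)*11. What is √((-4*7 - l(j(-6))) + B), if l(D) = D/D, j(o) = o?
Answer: 2*I*√21 ≈ 9.1651*I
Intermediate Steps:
l(D) = 1
B = -55 (B = (10 - 15)*11 = -5*11 = -55)
√((-4*7 - l(j(-6))) + B) = √((-4*7 - 1*1) - 55) = √((-28 - 1) - 55) = √(-29 - 55) = √(-84) = 2*I*√21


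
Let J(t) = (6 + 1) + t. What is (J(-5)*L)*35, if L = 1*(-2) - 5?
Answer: -490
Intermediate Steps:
J(t) = 7 + t
L = -7 (L = -2 - 5 = -7)
(J(-5)*L)*35 = ((7 - 5)*(-7))*35 = (2*(-7))*35 = -14*35 = -490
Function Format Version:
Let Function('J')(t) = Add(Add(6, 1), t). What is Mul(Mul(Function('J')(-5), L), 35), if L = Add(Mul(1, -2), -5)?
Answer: -490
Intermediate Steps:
Function('J')(t) = Add(7, t)
L = -7 (L = Add(-2, -5) = -7)
Mul(Mul(Function('J')(-5), L), 35) = Mul(Mul(Add(7, -5), -7), 35) = Mul(Mul(2, -7), 35) = Mul(-14, 35) = -490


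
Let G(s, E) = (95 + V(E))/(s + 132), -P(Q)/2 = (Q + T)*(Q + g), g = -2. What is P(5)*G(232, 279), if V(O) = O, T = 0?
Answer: -2805/91 ≈ -30.824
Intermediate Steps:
P(Q) = -2*Q*(-2 + Q) (P(Q) = -2*(Q + 0)*(Q - 2) = -2*Q*(-2 + Q))
G(s, E) = (95 + E)/(132 + s) (G(s, E) = (95 + E)/(s + 132) = (95 + E)/(132 + s))
P(5)*G(232, 279) = (2*5*(2 - 1*5))*((95 + 279)/(132 + 232)) = (2*5*(2 - 5))*(374/364) = (2*5*(-3))*((1/364)*374) = -30*187/182 = -2805/91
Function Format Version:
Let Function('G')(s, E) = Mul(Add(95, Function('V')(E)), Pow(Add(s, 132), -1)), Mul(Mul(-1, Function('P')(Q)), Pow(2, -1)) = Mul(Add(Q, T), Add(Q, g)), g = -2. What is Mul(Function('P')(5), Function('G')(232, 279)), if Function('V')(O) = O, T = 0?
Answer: Rational(-2805, 91) ≈ -30.824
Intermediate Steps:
Function('P')(Q) = Mul(-2, Q, Add(-2, Q)) (Function('P')(Q) = Mul(-2, Mul(Add(Q, 0), Add(Q, -2))) = Mul(-2, Mul(Q, Add(-2, Q))) = Mul(-2, Q, Add(-2, Q)))
Function('G')(s, E) = Mul(Pow(Add(132, s), -1), Add(95, E)) (Function('G')(s, E) = Mul(Add(95, E), Pow(Add(s, 132), -1)) = Mul(Add(95, E), Pow(Add(132, s), -1)) = Mul(Pow(Add(132, s), -1), Add(95, E)))
Mul(Function('P')(5), Function('G')(232, 279)) = Mul(Mul(2, 5, Add(2, Mul(-1, 5))), Mul(Pow(Add(132, 232), -1), Add(95, 279))) = Mul(Mul(2, 5, Add(2, -5)), Mul(Pow(364, -1), 374)) = Mul(Mul(2, 5, -3), Mul(Rational(1, 364), 374)) = Mul(-30, Rational(187, 182)) = Rational(-2805, 91)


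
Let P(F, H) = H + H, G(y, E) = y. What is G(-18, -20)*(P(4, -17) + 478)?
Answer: -7992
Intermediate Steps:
P(F, H) = 2*H
G(-18, -20)*(P(4, -17) + 478) = -18*(2*(-17) + 478) = -18*(-34 + 478) = -18*444 = -7992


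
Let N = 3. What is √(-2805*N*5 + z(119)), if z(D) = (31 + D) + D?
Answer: I*√41806 ≈ 204.47*I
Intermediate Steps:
z(D) = 31 + 2*D
√(-2805*N*5 + z(119)) = √(-8415*5 + (31 + 2*119)) = √(-2805*15 + (31 + 238)) = √(-42075 + 269) = √(-41806) = I*√41806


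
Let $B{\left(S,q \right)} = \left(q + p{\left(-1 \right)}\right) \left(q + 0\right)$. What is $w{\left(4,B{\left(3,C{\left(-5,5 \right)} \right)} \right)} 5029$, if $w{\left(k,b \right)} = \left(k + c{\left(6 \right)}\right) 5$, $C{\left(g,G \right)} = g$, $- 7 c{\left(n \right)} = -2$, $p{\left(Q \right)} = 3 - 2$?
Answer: $\frac{754350}{7} \approx 1.0776 \cdot 10^{5}$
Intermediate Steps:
$p{\left(Q \right)} = 1$
$c{\left(n \right)} = \frac{2}{7}$ ($c{\left(n \right)} = \left(- \frac{1}{7}\right) \left(-2\right) = \frac{2}{7}$)
$B{\left(S,q \right)} = q \left(1 + q\right)$ ($B{\left(S,q \right)} = \left(q + 1\right) \left(q + 0\right) = \left(1 + q\right) q = q \left(1 + q\right)$)
$w{\left(k,b \right)} = \frac{10}{7} + 5 k$ ($w{\left(k,b \right)} = \left(k + \frac{2}{7}\right) 5 = \left(\frac{2}{7} + k\right) 5 = \frac{10}{7} + 5 k$)
$w{\left(4,B{\left(3,C{\left(-5,5 \right)} \right)} \right)} 5029 = \left(\frac{10}{7} + 5 \cdot 4\right) 5029 = \left(\frac{10}{7} + 20\right) 5029 = \frac{150}{7} \cdot 5029 = \frac{754350}{7}$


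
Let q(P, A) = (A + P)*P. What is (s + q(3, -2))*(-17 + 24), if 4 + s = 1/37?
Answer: -252/37 ≈ -6.8108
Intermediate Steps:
s = -147/37 (s = -4 + 1/37 = -147/37 ≈ -3.9730)
q(P, A) = P*(A + P)
(s + q(3, -2))*(-17 + 24) = (-147/37 + 3*(-2 + 3))*(-17 + 24) = (-147/37 + 3*1)*7 = (-147/37 + 3)*7 = -36/37*7 = -252/37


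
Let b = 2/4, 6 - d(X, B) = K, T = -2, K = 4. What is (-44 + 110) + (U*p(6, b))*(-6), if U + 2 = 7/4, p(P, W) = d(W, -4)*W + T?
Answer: 129/2 ≈ 64.500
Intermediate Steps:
d(X, B) = 2 (d(X, B) = 6 - 1*4 = 6 - 4 = 2)
b = ½ (b = 2*(¼) = ½ ≈ 0.50000)
p(P, W) = -2 + 2*W (p(P, W) = 2*W - 2 = -2 + 2*W)
U = -¼ (U = -2 + 7/4 = -¼ ≈ -0.25000)
(-44 + 110) + (U*p(6, b))*(-6) = (-44 + 110) - (-2 + 2*(½))/4*(-6) = 66 - (-2 + 1)/4*(-6) = 66 - ¼*(-1)*(-6) = 66 + (¼)*(-6) = 66 - 3/2 = 129/2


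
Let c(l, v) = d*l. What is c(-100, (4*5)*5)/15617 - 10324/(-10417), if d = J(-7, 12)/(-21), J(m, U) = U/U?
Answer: 3386869768/3416328069 ≈ 0.99138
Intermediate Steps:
J(m, U) = 1
d = -1/21 (d = 1/(-21) = 1*(-1/21) = -1/21 ≈ -0.047619)
c(l, v) = -l/21
c(-100, (4*5)*5)/15617 - 10324/(-10417) = -1/21*(-100)/15617 - 10324/(-10417) = (100/21)*(1/15617) - 10324*(-1/10417) = 100/327957 + 10324/10417 = 3386869768/3416328069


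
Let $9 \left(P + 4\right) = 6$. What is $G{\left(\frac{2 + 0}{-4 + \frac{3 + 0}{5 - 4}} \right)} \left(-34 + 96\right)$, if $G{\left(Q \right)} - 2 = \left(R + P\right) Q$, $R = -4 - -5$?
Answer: $\frac{1240}{3} \approx 413.33$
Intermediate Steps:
$R = 1$ ($R = -4 + 5 = 1$)
$P = - \frac{10}{3}$ ($P = -4 + \frac{1}{9} \cdot 6 = -4 + \frac{2}{3} = - \frac{10}{3} \approx -3.3333$)
$G{\left(Q \right)} = 2 - \frac{7 Q}{3}$ ($G{\left(Q \right)} = 2 + \left(1 - \frac{10}{3}\right) Q = 2 - \frac{7 Q}{3}$)
$G{\left(\frac{2 + 0}{-4 + \frac{3 + 0}{5 - 4}} \right)} \left(-34 + 96\right) = \left(2 - \frac{7 \frac{2 + 0}{-4 + \frac{3 + 0}{5 - 4}}}{3}\right) \left(-34 + 96\right) = \left(2 - \frac{7 \frac{2}{-4 + \frac{3}{1}}}{3}\right) 62 = \left(2 - \frac{7 \frac{2}{-4 + 3 \cdot 1}}{3}\right) 62 = \left(2 - \frac{7 \frac{2}{-4 + 3}}{3}\right) 62 = \left(2 - \frac{7 \frac{2}{-1}}{3}\right) 62 = \left(2 - \frac{7 \cdot 2 \left(-1\right)}{3}\right) 62 = \left(2 - - \frac{14}{3}\right) 62 = \left(2 + \frac{14}{3}\right) 62 = \frac{20}{3} \cdot 62 = \frac{1240}{3}$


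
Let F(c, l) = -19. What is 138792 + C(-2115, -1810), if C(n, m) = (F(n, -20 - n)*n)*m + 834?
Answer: -72595224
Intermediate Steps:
C(n, m) = 834 - 19*m*n (C(n, m) = (-19*n)*m + 834 = -19*m*n + 834 = 834 - 19*m*n)
138792 + C(-2115, -1810) = 138792 + (834 - 19*(-1810)*(-2115)) = 138792 + (834 - 72734850) = 138792 - 72734016 = -72595224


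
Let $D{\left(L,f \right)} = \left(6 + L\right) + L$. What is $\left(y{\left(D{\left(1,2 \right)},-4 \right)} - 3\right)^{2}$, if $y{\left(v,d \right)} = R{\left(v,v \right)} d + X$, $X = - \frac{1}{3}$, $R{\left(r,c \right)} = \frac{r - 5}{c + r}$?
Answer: $\frac{2401}{144} \approx 16.674$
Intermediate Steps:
$R{\left(r,c \right)} = \frac{-5 + r}{c + r}$
$D{\left(L,f \right)} = 6 + 2 L$
$X = - \frac{1}{3}$ ($X = \left(-1\right) \frac{1}{3} = - \frac{1}{3} \approx -0.33333$)
$y{\left(v,d \right)} = - \frac{1}{3} + \frac{d \left(-5 + v\right)}{2 v}$ ($y{\left(v,d \right)} = \frac{-5 + v}{v + v} d - \frac{1}{3} = \frac{-5 + v}{2 v} d - \frac{1}{3} = \frac{d \left(-5 + v\right)}{2 v} - \frac{1}{3} = - \frac{1}{3} + \frac{d \left(-5 + v\right)}{2 v}$)
$\left(y{\left(D{\left(1,2 \right)},-4 \right)} - 3\right)^{2} = \left(\frac{- \frac{6 + 2 \cdot 1}{3} + \frac{1}{2} \left(-4\right) \left(-5 + \left(6 + 2 \cdot 1\right)\right)}{6 + 2 \cdot 1} - 3\right)^{2} = \left(\frac{- \frac{6 + 2}{3} + \frac{1}{2} \left(-4\right) \left(-5 + \left(6 + 2\right)\right)}{6 + 2} - 3\right)^{2} = \left(\frac{\left(- \frac{1}{3}\right) 8 + \frac{1}{2} \left(-4\right) \left(-5 + 8\right)}{8} - 3\right)^{2} = \left(\frac{- \frac{8}{3} + \frac{1}{2} \left(-4\right) 3}{8} - 3\right)^{2} = \left(\frac{- \frac{8}{3} - 6}{8} - 3\right)^{2} = \left(\frac{1}{8} \left(- \frac{26}{3}\right) - 3\right)^{2} = \left(- \frac{13}{12} - 3\right)^{2} = \left(- \frac{49}{12}\right)^{2} = \frac{2401}{144}$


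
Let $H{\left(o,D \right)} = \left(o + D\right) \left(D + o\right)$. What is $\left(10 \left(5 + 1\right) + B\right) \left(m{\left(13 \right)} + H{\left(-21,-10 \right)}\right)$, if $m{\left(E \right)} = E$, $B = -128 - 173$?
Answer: $-234734$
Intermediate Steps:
$B = -301$ ($B = -128 - 173 = -301$)
$H{\left(o,D \right)} = \left(D + o\right)^{2}$ ($H{\left(o,D \right)} = \left(D + o\right) \left(D + o\right) = \left(D + o\right)^{2}$)
$\left(10 \left(5 + 1\right) + B\right) \left(m{\left(13 \right)} + H{\left(-21,-10 \right)}\right) = \left(10 \left(5 + 1\right) - 301\right) \left(13 + \left(-10 - 21\right)^{2}\right) = \left(10 \cdot 6 - 301\right) \left(13 + \left(-31\right)^{2}\right) = \left(60 - 301\right) \left(13 + 961\right) = \left(-241\right) 974 = -234734$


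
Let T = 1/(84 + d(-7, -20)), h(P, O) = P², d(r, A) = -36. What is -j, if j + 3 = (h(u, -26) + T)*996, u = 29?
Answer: -3350615/4 ≈ -8.3765e+5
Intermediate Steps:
T = 1/48 (T = 1/(84 - 36) = 1/48 ≈ 0.020833)
j = 3350615/4 (j = -3 + (29² + 1/48)*996 = -3 + (841 + 1/48)*996 = -3 + (40369/48)*996 = -3 + 3350627/4 = 3350615/4 ≈ 8.3765e+5)
-j = -1*3350615/4 = -3350615/4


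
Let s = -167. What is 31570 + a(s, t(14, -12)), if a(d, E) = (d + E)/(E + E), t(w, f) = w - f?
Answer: 1641499/52 ≈ 31567.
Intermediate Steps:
a(d, E) = (E + d)/(2*E) (a(d, E) = (E + d)/((2*E)) = (E + d)*(1/(2*E)) = (E + d)/(2*E))
31570 + a(s, t(14, -12)) = 31570 + ((14 - 1*(-12)) - 167)/(2*(14 - 1*(-12))) = 31570 + ((14 + 12) - 167)/(2*(14 + 12)) = 31570 + (½)*(26 - 167)/26 = 31570 + (½)*(1/26)*(-141) = 31570 - 141/52 = 1641499/52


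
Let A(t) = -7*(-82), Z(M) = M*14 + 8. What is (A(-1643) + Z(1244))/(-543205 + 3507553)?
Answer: 8999/1482174 ≈ 0.0060715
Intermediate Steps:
Z(M) = 8 + 14*M (Z(M) = 14*M + 8 = 8 + 14*M)
A(t) = 574
(A(-1643) + Z(1244))/(-543205 + 3507553) = (574 + (8 + 14*1244))/(-543205 + 3507553) = (574 + (8 + 17416))/2964348 = (574 + 17424)*(1/2964348) = 17998*(1/2964348) = 8999/1482174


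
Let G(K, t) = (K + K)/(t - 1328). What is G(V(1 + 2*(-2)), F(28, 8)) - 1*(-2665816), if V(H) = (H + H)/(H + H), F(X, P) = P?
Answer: 1759438559/660 ≈ 2.6658e+6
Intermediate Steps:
V(H) = 1 (V(H) = (2*H)/((2*H)) = (2*H)*(1/(2*H)) = 1)
G(K, t) = 2*K/(-1328 + t) (G(K, t) = (2*K)/(-1328 + t) = 2*K/(-1328 + t))
G(V(1 + 2*(-2)), F(28, 8)) - 1*(-2665816) = 2*1/(-1328 + 8) - 1*(-2665816) = 2*1/(-1320) + 2665816 = 2*1*(-1/1320) + 2665816 = -1/660 + 2665816 = 1759438559/660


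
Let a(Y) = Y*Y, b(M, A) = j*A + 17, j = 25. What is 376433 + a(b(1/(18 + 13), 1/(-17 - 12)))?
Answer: 316799177/841 ≈ 3.7669e+5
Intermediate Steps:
b(M, A) = 17 + 25*A (b(M, A) = 25*A + 17 = 17 + 25*A)
a(Y) = Y²
376433 + a(b(1/(18 + 13), 1/(-17 - 12))) = 376433 + (17 + 25/(-17 - 12))² = 376433 + (17 + 25/(-29))² = 376433 + (17 + 25*(-1/29))² = 376433 + (17 - 25/29)² = 376433 + (468/29)² = 376433 + 219024/841 = 316799177/841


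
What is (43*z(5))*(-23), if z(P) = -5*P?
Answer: 24725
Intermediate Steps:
(43*z(5))*(-23) = (43*(-5*5))*(-23) = (43*(-25))*(-23) = -1075*(-23) = 24725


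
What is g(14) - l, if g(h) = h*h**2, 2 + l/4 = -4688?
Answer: 21504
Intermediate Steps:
l = -18760 (l = -8 + 4*(-4688) = -8 - 18752 = -18760)
g(h) = h**3
g(14) - l = 14**3 - 1*(-18760) = 2744 + 18760 = 21504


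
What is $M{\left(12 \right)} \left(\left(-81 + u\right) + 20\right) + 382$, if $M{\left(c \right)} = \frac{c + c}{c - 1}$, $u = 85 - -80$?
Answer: $\frac{6698}{11} \approx 608.91$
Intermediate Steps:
$u = 165$ ($u = 85 + 80 = 165$)
$M{\left(c \right)} = \frac{2 c}{-1 + c}$
$M{\left(12 \right)} \left(\left(-81 + u\right) + 20\right) + 382 = 2 \cdot 12 \frac{1}{-1 + 12} \left(\left(-81 + 165\right) + 20\right) + 382 = 2 \cdot 12 \cdot \frac{1}{11} \left(84 + 20\right) + 382 = 2 \cdot 12 \cdot \frac{1}{11} \cdot 104 + 382 = \frac{24}{11} \cdot 104 + 382 = \frac{2496}{11} + 382 = \frac{6698}{11}$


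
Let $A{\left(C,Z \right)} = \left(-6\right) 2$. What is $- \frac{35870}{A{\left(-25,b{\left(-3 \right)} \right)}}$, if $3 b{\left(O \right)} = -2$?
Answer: $\frac{17935}{6} \approx 2989.2$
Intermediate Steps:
$b{\left(O \right)} = - \frac{2}{3}$ ($b{\left(O \right)} = \frac{1}{3} \left(-2\right) = - \frac{2}{3}$)
$A{\left(C,Z \right)} = -12$
$- \frac{35870}{A{\left(-25,b{\left(-3 \right)} \right)}} = - \frac{35870}{-12} = \left(-35870\right) \left(- \frac{1}{12}\right) = \frac{17935}{6}$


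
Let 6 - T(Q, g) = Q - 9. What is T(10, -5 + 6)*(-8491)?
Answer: -42455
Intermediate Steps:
T(Q, g) = 15 - Q (T(Q, g) = 6 - (Q - 9) = 6 - (-9 + Q) = 6 + (9 - Q) = 15 - Q)
T(10, -5 + 6)*(-8491) = (15 - 1*10)*(-8491) = (15 - 10)*(-8491) = 5*(-8491) = -42455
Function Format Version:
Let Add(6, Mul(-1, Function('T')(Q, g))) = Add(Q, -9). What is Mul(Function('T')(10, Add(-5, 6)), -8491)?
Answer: -42455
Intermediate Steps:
Function('T')(Q, g) = Add(15, Mul(-1, Q)) (Function('T')(Q, g) = Add(6, Mul(-1, Add(Q, -9))) = Add(6, Mul(-1, Add(-9, Q))) = Add(6, Add(9, Mul(-1, Q))) = Add(15, Mul(-1, Q)))
Mul(Function('T')(10, Add(-5, 6)), -8491) = Mul(Add(15, Mul(-1, 10)), -8491) = Mul(Add(15, -10), -8491) = Mul(5, -8491) = -42455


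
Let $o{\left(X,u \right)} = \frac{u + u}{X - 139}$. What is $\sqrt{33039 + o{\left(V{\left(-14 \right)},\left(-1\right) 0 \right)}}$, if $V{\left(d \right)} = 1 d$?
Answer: $3 \sqrt{3671} \approx 181.77$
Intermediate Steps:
$V{\left(d \right)} = d$
$o{\left(X,u \right)} = \frac{2 u}{-139 + X}$
$\sqrt{33039 + o{\left(V{\left(-14 \right)},\left(-1\right) 0 \right)}} = \sqrt{33039 + \frac{2 \left(\left(-1\right) 0\right)}{-139 - 14}} = \sqrt{33039 + 2 \cdot 0 \frac{1}{-153}} = \sqrt{33039 + 2 \cdot 0 \left(- \frac{1}{153}\right)} = \sqrt{33039 + 0} = \sqrt{33039} = 3 \sqrt{3671}$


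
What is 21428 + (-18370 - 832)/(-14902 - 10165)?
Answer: 537154878/25067 ≈ 21429.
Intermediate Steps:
21428 + (-18370 - 832)/(-14902 - 10165) = 21428 - 19202/(-25067) = 21428 - 19202*(-1/25067) = 21428 + 19202/25067 = 537154878/25067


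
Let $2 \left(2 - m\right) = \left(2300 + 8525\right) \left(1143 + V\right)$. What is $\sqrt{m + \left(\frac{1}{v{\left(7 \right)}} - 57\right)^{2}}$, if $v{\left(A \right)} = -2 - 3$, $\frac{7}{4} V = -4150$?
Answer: $\frac{\sqrt{32595503066}}{70} \approx 2579.2$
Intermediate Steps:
$V = - \frac{16600}{7}$ ($V = \frac{4}{7} \left(-4150\right) = - \frac{16600}{7} \approx -2371.4$)
$v{\left(A \right)} = -5$
$m = \frac{93084203}{14}$ ($m = 2 - \frac{\left(2300 + 8525\right) \left(1143 - \frac{16600}{7}\right)}{2} = 2 - \frac{10825 \left(- \frac{8599}{7}\right)}{2} = 2 - - \frac{93084175}{14} = 2 + \frac{93084175}{14} = \frac{93084203}{14} \approx 6.6489 \cdot 10^{6}$)
$\sqrt{m + \left(\frac{1}{v{\left(7 \right)}} - 57\right)^{2}} = \sqrt{\frac{93084203}{14} + \left(\frac{1}{-5} - 57\right)^{2}} = \sqrt{\frac{93084203}{14} + \left(- \frac{1}{5} - 57\right)^{2}} = \sqrt{\frac{93084203}{14} + \left(- \frac{286}{5}\right)^{2}} = \sqrt{\frac{93084203}{14} + \frac{81796}{25}} = \sqrt{\frac{2328250219}{350}} = \frac{\sqrt{32595503066}}{70}$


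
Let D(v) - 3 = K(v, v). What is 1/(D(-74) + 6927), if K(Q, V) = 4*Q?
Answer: 1/6634 ≈ 0.00015074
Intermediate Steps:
D(v) = 3 + 4*v
1/(D(-74) + 6927) = 1/((3 + 4*(-74)) + 6927) = 1/((3 - 296) + 6927) = 1/(-293 + 6927) = 1/6634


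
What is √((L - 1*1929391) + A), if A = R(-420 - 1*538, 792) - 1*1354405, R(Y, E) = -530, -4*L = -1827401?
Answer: I*√11309903/2 ≈ 1681.5*I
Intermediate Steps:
L = 1827401/4 (L = -¼*(-1827401) = 1827401/4 ≈ 4.5685e+5)
A = -1354935 (A = -530 - 1*1354405 = -530 - 1354405 = -1354935)
√((L - 1*1929391) + A) = √((1827401/4 - 1*1929391) - 1354935) = √((1827401/4 - 1929391) - 1354935) = √(-5890163/4 - 1354935) = √(-11309903/4) = I*√11309903/2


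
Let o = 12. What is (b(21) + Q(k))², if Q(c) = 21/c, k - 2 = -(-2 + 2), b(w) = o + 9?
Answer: 3969/4 ≈ 992.25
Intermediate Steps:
b(w) = 21 (b(w) = 12 + 9 = 21)
k = 2 (k = 2 - (-2 + 2) = 2 - 1*0 = 2 + 0 = 2)
(b(21) + Q(k))² = (21 + 21/2)² = (63/2)² = 3969/4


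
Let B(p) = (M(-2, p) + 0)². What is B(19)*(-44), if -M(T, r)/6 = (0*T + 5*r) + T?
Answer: -13700016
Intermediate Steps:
M(T, r) = -30*r - 6*T (M(T, r) = -6*((0*T + 5*r) + T) = -6*((0 + 5*r) + T) = -6*(5*r + T) = -6*(T + 5*r) = -30*r - 6*T)
B(p) = (12 - 30*p)² (B(p) = ((-30*p - 6*(-2)) + 0)² = ((-30*p + 12) + 0)² = ((12 - 30*p) + 0)² = (12 - 30*p)²)
B(19)*(-44) = (36*(-2 + 5*19)²)*(-44) = (36*(-2 + 95)²)*(-44) = (36*93²)*(-44) = (36*8649)*(-44) = 311364*(-44) = -13700016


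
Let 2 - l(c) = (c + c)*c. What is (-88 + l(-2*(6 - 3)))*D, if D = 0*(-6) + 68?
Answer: -10744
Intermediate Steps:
l(c) = 2 - 2*c**2 (l(c) = 2 - (c + c)*c = 2 - 2*c*c = 2 - 2*c**2)
D = 68 (D = 0 + 68 = 68)
(-88 + l(-2*(6 - 3)))*D = (-88 + (2 - 2*4*(6 - 3)**2))*68 = (-88 + (2 - 2*(-2*3)**2))*68 = (-88 + (2 - 2*(-6)**2))*68 = (-88 + (2 - 2*36))*68 = (-88 + (2 - 72))*68 = (-88 - 70)*68 = -158*68 = -10744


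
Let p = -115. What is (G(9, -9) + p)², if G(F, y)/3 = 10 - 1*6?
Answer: 10609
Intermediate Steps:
G(F, y) = 12 (G(F, y) = 3*(10 - 1*6) = 3*(10 - 6) = 3*4 = 12)
(G(9, -9) + p)² = (12 - 115)² = (-103)² = 10609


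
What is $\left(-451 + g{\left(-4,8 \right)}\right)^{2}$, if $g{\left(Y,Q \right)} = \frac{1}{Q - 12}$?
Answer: $\frac{3258025}{16} \approx 2.0363 \cdot 10^{5}$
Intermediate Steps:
$g{\left(Y,Q \right)} = \frac{1}{-12 + Q}$
$\left(-451 + g{\left(-4,8 \right)}\right)^{2} = \left(-451 + \frac{1}{-12 + 8}\right)^{2} = \left(-451 + \frac{1}{-4}\right)^{2} = \left(-451 - \frac{1}{4}\right)^{2} = \left(- \frac{1805}{4}\right)^{2} = \frac{3258025}{16}$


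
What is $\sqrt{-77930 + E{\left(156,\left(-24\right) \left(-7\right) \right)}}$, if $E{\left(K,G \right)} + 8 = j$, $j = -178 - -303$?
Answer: $i \sqrt{77813} \approx 278.95 i$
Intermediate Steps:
$j = 125$ ($j = -178 + 303 = 125$)
$E{\left(K,G \right)} = 117$ ($E{\left(K,G \right)} = -8 + 125 = 117$)
$\sqrt{-77930 + E{\left(156,\left(-24\right) \left(-7\right) \right)}} = \sqrt{-77930 + 117} = \sqrt{-77813} = i \sqrt{77813}$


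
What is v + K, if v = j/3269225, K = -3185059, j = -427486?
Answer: -10412674936761/3269225 ≈ -3.1851e+6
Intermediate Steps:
v = -427486/3269225 ≈ -0.13076
v + K = -427486/3269225 - 3185059 = -10412674936761/3269225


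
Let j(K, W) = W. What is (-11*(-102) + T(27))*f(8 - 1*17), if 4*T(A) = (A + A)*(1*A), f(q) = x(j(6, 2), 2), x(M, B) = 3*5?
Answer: 44595/2 ≈ 22298.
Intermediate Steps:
x(M, B) = 15
f(q) = 15
T(A) = A²/2 (T(A) = ((A + A)*(1*A))/4 = ((2*A)*A)/4 = (2*A²)/4 = A²/2)
(-11*(-102) + T(27))*f(8 - 1*17) = (-11*(-102) + (½)*27²)*15 = (1122 + (½)*729)*15 = (1122 + 729/2)*15 = (2973/2)*15 = 44595/2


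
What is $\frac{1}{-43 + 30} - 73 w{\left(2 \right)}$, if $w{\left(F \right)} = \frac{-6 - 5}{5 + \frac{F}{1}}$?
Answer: $\frac{10432}{91} \approx 114.64$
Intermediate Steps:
$w{\left(F \right)} = - \frac{11}{5 + F}$ ($w{\left(F \right)} = - \frac{11}{5 + F 1} = - \frac{11}{5 + F}$)
$\frac{1}{-43 + 30} - 73 w{\left(2 \right)} = \frac{1}{-43 + 30} - 73 \left(- \frac{11}{5 + 2}\right) = \frac{1}{-13} - 73 \left(- \frac{11}{7}\right) = - \frac{1}{13} - 73 \left(\left(-11\right) \frac{1}{7}\right) = - \frac{1}{13} - - \frac{803}{7} = - \frac{1}{13} + \frac{803}{7} = \frac{10432}{91}$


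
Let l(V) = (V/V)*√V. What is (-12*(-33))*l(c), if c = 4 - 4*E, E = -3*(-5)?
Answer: 792*I*√14 ≈ 2963.4*I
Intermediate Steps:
E = 15
c = -56 (c = 4 - 4*15 = 4 - 60 = -56)
l(V) = √V (l(V) = 1*√V = √V)
(-12*(-33))*l(c) = (-12*(-33))*√(-56) = 396*(2*I*√14) = 792*I*√14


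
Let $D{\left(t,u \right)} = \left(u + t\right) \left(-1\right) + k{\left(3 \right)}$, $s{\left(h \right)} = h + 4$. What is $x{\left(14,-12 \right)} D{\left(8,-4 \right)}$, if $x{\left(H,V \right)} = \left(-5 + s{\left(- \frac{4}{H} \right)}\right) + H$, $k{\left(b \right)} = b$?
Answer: $- \frac{89}{7} \approx -12.714$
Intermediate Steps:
$s{\left(h \right)} = 4 + h$
$D{\left(t,u \right)} = 3 - t - u$ ($D{\left(t,u \right)} = \left(u + t\right) \left(-1\right) + 3 = \left(t + u\right) \left(-1\right) + 3 = \left(- t - u\right) + 3 = 3 - t - u$)
$x{\left(H,V \right)} = -1 + H - \frac{4}{H}$ ($x{\left(H,V \right)} = \left(-5 + \left(4 - \frac{4}{H}\right)\right) + H = \left(-1 - \frac{4}{H}\right) + H = -1 + H - \frac{4}{H}$)
$x{\left(14,-12 \right)} D{\left(8,-4 \right)} = \left(-1 + 14 - \frac{4}{14}\right) \left(3 - 8 - -4\right) = \left(-1 + 14 - \frac{2}{7}\right) \left(3 - 8 + 4\right) = \left(-1 + 14 - \frac{2}{7}\right) \left(-1\right) = \frac{89}{7} \left(-1\right) = - \frac{89}{7}$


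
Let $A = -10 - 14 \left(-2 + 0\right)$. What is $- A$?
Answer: $-18$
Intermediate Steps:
$A = 18$ ($A = -10 - -28 = -10 + 28 = 18$)
$- A = \left(-1\right) 18 = -18$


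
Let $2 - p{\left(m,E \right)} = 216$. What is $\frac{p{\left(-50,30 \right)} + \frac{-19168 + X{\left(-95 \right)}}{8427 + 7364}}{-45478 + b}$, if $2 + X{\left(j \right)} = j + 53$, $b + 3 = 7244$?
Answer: $\frac{3398486}{603800467} \approx 0.0056285$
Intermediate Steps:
$b = 7241$ ($b = -3 + 7244 = 7241$)
$p{\left(m,E \right)} = -214$ ($p{\left(m,E \right)} = 2 - 216 = -214$)
$X{\left(j \right)} = 51 + j$ ($X{\left(j \right)} = -2 + \left(j + 53\right) = -2 + \left(53 + j\right) = 51 + j$)
$\frac{p{\left(-50,30 \right)} + \frac{-19168 + X{\left(-95 \right)}}{8427 + 7364}}{-45478 + b} = \frac{-214 + \frac{-19168 + \left(51 - 95\right)}{8427 + 7364}}{-45478 + 7241} = \frac{-214 + \frac{-19168 - 44}{15791}}{-38237} = \left(-214 - \frac{19212}{15791}\right) \left(- \frac{1}{38237}\right) = \left(- \frac{3398486}{15791}\right) \left(- \frac{1}{38237}\right) = \frac{3398486}{603800467}$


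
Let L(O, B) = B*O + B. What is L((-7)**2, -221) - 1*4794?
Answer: -15844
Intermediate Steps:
L(O, B) = B + B*O
L((-7)**2, -221) - 1*4794 = -221*(1 + (-7)**2) - 1*4794 = -221*(1 + 49) - 4794 = -221*50 - 4794 = -11050 - 4794 = -15844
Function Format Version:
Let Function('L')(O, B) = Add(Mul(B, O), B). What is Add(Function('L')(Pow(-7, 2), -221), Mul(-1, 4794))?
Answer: -15844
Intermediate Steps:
Function('L')(O, B) = Add(B, Mul(B, O))
Add(Function('L')(Pow(-7, 2), -221), Mul(-1, 4794)) = Add(Mul(-221, Add(1, Pow(-7, 2))), Mul(-1, 4794)) = Add(Mul(-221, Add(1, 49)), -4794) = Add(Mul(-221, 50), -4794) = Add(-11050, -4794) = -15844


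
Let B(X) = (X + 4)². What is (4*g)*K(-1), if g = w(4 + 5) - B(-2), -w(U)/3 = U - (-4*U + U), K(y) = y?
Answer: 448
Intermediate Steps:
B(X) = (4 + X)²
w(U) = -12*U (w(U) = -3*(U - (-4*U + U)) = -3*(U - (-3)*U) = -3*(U + 3*U) = -12*U)
g = -112 (g = -12*(4 + 5) - (4 - 2)² = -12*9 - 1*2² = -108 - 1*4 = -108 - 4 = -112)
(4*g)*K(-1) = (4*(-112))*(-1) = -448*(-1) = 448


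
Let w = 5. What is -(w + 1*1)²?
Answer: -36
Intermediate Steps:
-(w + 1*1)² = -(5 + 1*1)² = -(5 + 1)² = -1*6² = -1*36 = -36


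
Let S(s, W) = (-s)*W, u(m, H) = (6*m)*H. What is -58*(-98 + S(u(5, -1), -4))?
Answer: 12644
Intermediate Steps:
u(m, H) = 6*H*m
S(s, W) = -W*s
-58*(-98 + S(u(5, -1), -4)) = -58*(-98 - 1*(-4)*6*(-1)*5) = -58*(-98 - 1*(-4)*(-30)) = -58*(-98 - 120) = -58*(-218) = 12644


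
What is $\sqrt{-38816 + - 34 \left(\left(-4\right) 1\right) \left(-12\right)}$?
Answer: $16 i \sqrt{158} \approx 201.12 i$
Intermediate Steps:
$\sqrt{-38816 + - 34 \left(\left(-4\right) 1\right) \left(-12\right)} = \sqrt{-38816 + \left(-34\right) \left(-4\right) \left(-12\right)} = \sqrt{-38816 + 136 \left(-12\right)} = \sqrt{-38816 - 1632} = \sqrt{-40448} = 16 i \sqrt{158}$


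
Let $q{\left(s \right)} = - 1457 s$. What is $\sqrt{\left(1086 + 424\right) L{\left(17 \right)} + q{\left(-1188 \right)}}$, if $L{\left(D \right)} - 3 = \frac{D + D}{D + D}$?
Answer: $2 \sqrt{434239} \approx 1317.9$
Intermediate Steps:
$L{\left(D \right)} = 4$ ($L{\left(D \right)} = 3 + \frac{D + D}{D + D} = 3 + \frac{2 D}{2 D} = 3 + 2 D \frac{1}{2 D} = 3 + 1 = 4$)
$\sqrt{\left(1086 + 424\right) L{\left(17 \right)} + q{\left(-1188 \right)}} = \sqrt{\left(1086 + 424\right) 4 - -1730916} = \sqrt{1510 \cdot 4 + 1730916} = \sqrt{6040 + 1730916} = \sqrt{1736956} = 2 \sqrt{434239}$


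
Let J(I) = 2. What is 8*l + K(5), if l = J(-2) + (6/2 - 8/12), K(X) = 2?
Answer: 110/3 ≈ 36.667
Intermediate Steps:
l = 13/3 (l = 2 + (6/2 - 8/12) = 2 + (6*(1/2) - 8*1/12) = 2 + (3 - 2/3) = 2 + 7/3 = 13/3 ≈ 4.3333)
8*l + K(5) = 8*(13/3) + 2 = 104/3 + 2 = 110/3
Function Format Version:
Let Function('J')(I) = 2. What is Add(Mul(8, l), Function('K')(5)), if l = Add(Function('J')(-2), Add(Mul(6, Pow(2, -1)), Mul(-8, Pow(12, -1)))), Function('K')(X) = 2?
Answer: Rational(110, 3) ≈ 36.667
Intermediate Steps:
l = Rational(13, 3) (l = Add(2, Add(Mul(6, Pow(2, -1)), Mul(-8, Pow(12, -1)))) = Add(2, Add(Mul(6, Rational(1, 2)), Mul(-8, Rational(1, 12)))) = Add(2, Add(3, Rational(-2, 3))) = Add(2, Rational(7, 3)) = Rational(13, 3) ≈ 4.3333)
Add(Mul(8, l), Function('K')(5)) = Add(Mul(8, Rational(13, 3)), 2) = Add(Rational(104, 3), 2) = Rational(110, 3)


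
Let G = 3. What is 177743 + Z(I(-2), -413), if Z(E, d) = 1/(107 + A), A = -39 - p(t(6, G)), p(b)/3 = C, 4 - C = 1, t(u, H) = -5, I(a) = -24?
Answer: 10486838/59 ≈ 1.7774e+5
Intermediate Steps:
C = 3 (C = 4 - 1*1 = 4 - 1 = 3)
p(b) = 9 (p(b) = 3*3 = 9)
A = -48 (A = -39 - 1*9 = -39 - 9 = -48)
Z(E, d) = 1/59 (Z(E, d) = 1/(107 - 48) = 1/59)
177743 + Z(I(-2), -413) = 177743 + 1/59 = 10486838/59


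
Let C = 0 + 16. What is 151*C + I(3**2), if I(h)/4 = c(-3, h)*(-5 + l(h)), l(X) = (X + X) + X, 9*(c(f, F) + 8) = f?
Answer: 5048/3 ≈ 1682.7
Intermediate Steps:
c(f, F) = -8 + f/9
C = 16
l(X) = 3*X (l(X) = 2*X + X = 3*X)
I(h) = 500/3 - 100*h (I(h) = 4*((-8 + (1/9)*(-3))*(-5 + 3*h)) = 4*((-8 - 1/3)*(-5 + 3*h)) = 4*(-25*(-5 + 3*h)/3) = 4*(125/3 - 25*h) = 500/3 - 100*h)
151*C + I(3**2) = 151*16 + (500/3 - 100*3**2) = 2416 + (500/3 - 100*9) = 2416 + (500/3 - 900) = 2416 - 2200/3 = 5048/3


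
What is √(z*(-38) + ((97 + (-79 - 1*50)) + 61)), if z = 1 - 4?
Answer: √143 ≈ 11.958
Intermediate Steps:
z = -3
√(z*(-38) + ((97 + (-79 - 1*50)) + 61)) = √(-3*(-38) + ((97 + (-79 - 1*50)) + 61)) = √(114 + ((97 + (-79 - 50)) + 61)) = √(114 + ((97 - 129) + 61)) = √(114 + (-32 + 61)) = √(114 + 29) = √143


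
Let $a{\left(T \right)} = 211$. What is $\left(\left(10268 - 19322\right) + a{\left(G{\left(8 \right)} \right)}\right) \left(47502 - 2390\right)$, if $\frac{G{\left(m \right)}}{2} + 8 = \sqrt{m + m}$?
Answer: $-398925416$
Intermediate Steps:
$G{\left(m \right)} = -16 + 2 \sqrt{2} \sqrt{m}$ ($G{\left(m \right)} = -16 + 2 \sqrt{m + m} = -16 + 2 \sqrt{2 m} = -16 + 2 \sqrt{2} \sqrt{m}$)
$\left(\left(10268 - 19322\right) + a{\left(G{\left(8 \right)} \right)}\right) \left(47502 - 2390\right) = \left(\left(10268 - 19322\right) + 211\right) \left(47502 - 2390\right) = \left(-9054 + 211\right) 45112 = \left(-8843\right) 45112 = -398925416$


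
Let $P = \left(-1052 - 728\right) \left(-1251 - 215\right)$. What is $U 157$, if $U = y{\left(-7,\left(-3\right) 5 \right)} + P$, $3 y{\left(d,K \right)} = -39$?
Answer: $409686319$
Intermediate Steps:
$y{\left(d,K \right)} = -13$ ($y{\left(d,K \right)} = \frac{1}{3} \left(-39\right) = -13$)
$P = 2609480$ ($P = \left(-1780\right) \left(-1466\right) = 2609480$)
$U = 2609467$ ($U = -13 + 2609480 = 2609467$)
$U 157 = 2609467 \cdot 157 = 409686319$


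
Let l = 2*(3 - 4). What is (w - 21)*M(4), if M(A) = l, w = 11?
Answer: 20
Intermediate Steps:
l = -2 (l = 2*(-1) = -2)
M(A) = -2
(w - 21)*M(4) = (11 - 21)*(-2) = -10*(-2) = 20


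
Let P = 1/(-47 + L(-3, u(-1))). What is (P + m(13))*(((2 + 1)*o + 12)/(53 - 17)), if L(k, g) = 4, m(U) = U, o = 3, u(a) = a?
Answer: 651/86 ≈ 7.5698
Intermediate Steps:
P = -1/43 (P = 1/(-47 + 4) = 1/(-43) = -1/43 ≈ -0.023256)
(P + m(13))*(((2 + 1)*o + 12)/(53 - 17)) = (-1/43 + 13)*(((2 + 1)*3 + 12)/(53 - 17)) = 558*((3*3 + 12)/36)/43 = 558*((9 + 12)*(1/36))/43 = 558*(21*(1/36))/43 = (558/43)*(7/12) = 651/86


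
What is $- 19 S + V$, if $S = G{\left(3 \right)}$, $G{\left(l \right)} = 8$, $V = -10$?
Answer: $-162$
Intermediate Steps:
$S = 8$
$- 19 S + V = \left(-19\right) 8 - 10 = -152 - 10 = -162$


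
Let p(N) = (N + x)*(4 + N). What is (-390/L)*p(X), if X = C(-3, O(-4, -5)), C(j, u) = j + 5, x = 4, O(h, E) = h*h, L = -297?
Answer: 520/11 ≈ 47.273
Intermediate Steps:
O(h, E) = h**2
C(j, u) = 5 + j
X = 2 (X = 5 - 3 = 2)
p(N) = (4 + N)**2 (p(N) = (N + 4)*(4 + N) = (4 + N)*(4 + N) = (4 + N)**2)
(-390/L)*p(X) = (-390/(-297))*(16 + 2**2 + 8*2) = (-390*(-1/297))*(16 + 4 + 16) = (130/99)*36 = 520/11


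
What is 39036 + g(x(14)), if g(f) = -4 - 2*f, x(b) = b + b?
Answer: 38976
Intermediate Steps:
x(b) = 2*b
39036 + g(x(14)) = 39036 + (-4 - 4*14) = 39036 + (-4 - 2*28) = 39036 + (-4 - 56) = 39036 - 60 = 38976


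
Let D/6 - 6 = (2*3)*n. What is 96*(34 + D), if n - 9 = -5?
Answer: 20544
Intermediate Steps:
n = 4 (n = 9 - 5 = 4)
D = 180 (D = 36 + 6*((2*3)*4) = 36 + 6*(6*4) = 36 + 6*24 = 36 + 144 = 180)
96*(34 + D) = 96*(34 + 180) = 96*214 = 20544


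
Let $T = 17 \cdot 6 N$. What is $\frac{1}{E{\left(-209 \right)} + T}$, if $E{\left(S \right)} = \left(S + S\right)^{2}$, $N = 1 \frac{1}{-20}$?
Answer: $\frac{10}{1747189} \approx 5.7235 \cdot 10^{-6}$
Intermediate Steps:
$N = - \frac{1}{20}$ ($N = 1 \left(- \frac{1}{20}\right) = - \frac{1}{20} \approx -0.05$)
$T = - \frac{51}{10}$ ($T = 17 \cdot 6 \left(- \frac{1}{20}\right) = 102 \left(- \frac{1}{20}\right) = - \frac{51}{10} \approx -5.1$)
$E{\left(S \right)} = 4 S^{2}$ ($E{\left(S \right)} = \left(2 S\right)^{2} = 4 S^{2}$)
$\frac{1}{E{\left(-209 \right)} + T} = \frac{1}{4 \left(-209\right)^{2} - \frac{51}{10}} = \frac{1}{4 \cdot 43681 - \frac{51}{10}} = \frac{1}{174724 - \frac{51}{10}} = \frac{1}{\frac{1747189}{10}} = \frac{10}{1747189}$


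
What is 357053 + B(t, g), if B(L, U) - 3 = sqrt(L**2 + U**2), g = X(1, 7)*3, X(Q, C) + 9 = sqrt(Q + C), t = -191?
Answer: 357056 + sqrt(37282 - 324*sqrt(2)) ≈ 3.5725e+5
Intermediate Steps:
X(Q, C) = -9 + sqrt(C + Q) (X(Q, C) = -9 + sqrt(Q + C) = -9 + sqrt(C + Q))
g = -27 + 6*sqrt(2) (g = (-9 + sqrt(7 + 1))*3 = (-9 + sqrt(8))*3 = (-9 + 2*sqrt(2))*3 = -27 + 6*sqrt(2) ≈ -18.515)
B(L, U) = 3 + sqrt(L**2 + U**2)
357053 + B(t, g) = 357053 + (3 + sqrt((-191)**2 + (-27 + 6*sqrt(2))**2)) = 357053 + (3 + sqrt(36481 + (-27 + 6*sqrt(2))**2)) = 357056 + sqrt(36481 + (-27 + 6*sqrt(2))**2)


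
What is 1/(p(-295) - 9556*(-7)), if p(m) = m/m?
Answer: 1/66893 ≈ 1.4949e-5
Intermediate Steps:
p(m) = 1
1/(p(-295) - 9556*(-7)) = 1/(1 - 9556*(-7)) = 1/(1 + 66892) = 1/66893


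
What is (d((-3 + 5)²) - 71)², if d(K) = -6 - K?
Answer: 6561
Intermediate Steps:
(d((-3 + 5)²) - 71)² = ((-6 - (-3 + 5)²) - 71)² = ((-6 - 1*2²) - 71)² = ((-6 - 1*4) - 71)² = ((-6 - 4) - 71)² = (-10 - 71)² = (-81)² = 6561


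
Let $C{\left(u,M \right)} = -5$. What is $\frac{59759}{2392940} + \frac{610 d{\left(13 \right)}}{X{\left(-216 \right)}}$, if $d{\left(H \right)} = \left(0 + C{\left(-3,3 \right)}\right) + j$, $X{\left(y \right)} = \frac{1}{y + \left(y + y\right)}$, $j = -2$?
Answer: $\frac{6621169322159}{2392940} \approx 2.767 \cdot 10^{6}$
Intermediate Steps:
$X{\left(y \right)} = \frac{1}{3 y}$ ($X{\left(y \right)} = \frac{1}{y + 2 y} = \frac{1}{3 y}$)
$d{\left(H \right)} = -7$ ($d{\left(H \right)} = \left(0 - 5\right) - 2 = -5 - 2 = -7$)
$\frac{59759}{2392940} + \frac{610 d{\left(13 \right)}}{X{\left(-216 \right)}} = \frac{59759}{2392940} + \frac{610 \left(-7\right)}{\frac{1}{3} \frac{1}{-216}} = 59759 \cdot \frac{1}{2392940} - \frac{4270}{\frac{1}{3} \left(- \frac{1}{216}\right)} = \frac{59759}{2392940} - \frac{4270}{- \frac{1}{648}} = \frac{59759}{2392940} - -2766960 = \frac{59759}{2392940} + 2766960 = \frac{6621169322159}{2392940}$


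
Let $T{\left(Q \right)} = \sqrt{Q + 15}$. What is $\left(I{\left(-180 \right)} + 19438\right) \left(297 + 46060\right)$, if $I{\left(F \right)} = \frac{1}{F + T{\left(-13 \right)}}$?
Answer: $\frac{14596710069704}{16199} - \frac{46357 \sqrt{2}}{32398} \approx 9.0109 \cdot 10^{8}$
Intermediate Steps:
$T{\left(Q \right)} = \sqrt{15 + Q}$
$I{\left(F \right)} = \frac{1}{F + \sqrt{2}}$ ($I{\left(F \right)} = \frac{1}{F + \sqrt{15 - 13}} = \frac{1}{F + \sqrt{2}}$)
$\left(I{\left(-180 \right)} + 19438\right) \left(297 + 46060\right) = \left(\frac{1}{-180 + \sqrt{2}} + 19438\right) \left(297 + 46060\right) = \left(19438 + \frac{1}{-180 + \sqrt{2}}\right) 46357 = 901087366 + \frac{46357}{-180 + \sqrt{2}}$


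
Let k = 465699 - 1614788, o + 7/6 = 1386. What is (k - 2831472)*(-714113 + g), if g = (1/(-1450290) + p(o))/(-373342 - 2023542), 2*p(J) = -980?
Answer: 9881277399818580488590819/3476176896360 ≈ 2.8426e+12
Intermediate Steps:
o = 8309/6 (o = -7/6 + 1386 = 8309/6 ≈ 1384.8)
p(J) = -490 (p(J) = (½)*(-980) = -490)
g = 710642101/3476176896360 (g = (1/(-1450290) - 490)/(-373342 - 2023542) = (-1/1450290 - 490)/(-2396884) = -710642101/1450290*(-1/2396884) = 710642101/3476176896360 ≈ 0.00020443)
k = -1149089
(k - 2831472)*(-714113 + g) = (-1149089 - 2831472)*(-714113 + 710642101/3476176896360) = -3980561*(-2482383111279686579/3476176896360) = 9881277399818580488590819/3476176896360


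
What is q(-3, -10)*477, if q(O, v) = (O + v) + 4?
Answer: -4293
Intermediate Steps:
q(O, v) = 4 + O + v
q(-3, -10)*477 = (4 - 3 - 10)*477 = -9*477 = -4293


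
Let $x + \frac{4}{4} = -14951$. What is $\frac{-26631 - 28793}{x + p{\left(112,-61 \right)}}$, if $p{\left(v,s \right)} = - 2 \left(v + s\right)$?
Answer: $\frac{27712}{7527} \approx 3.6817$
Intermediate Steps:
$p{\left(v,s \right)} = - 2 s - 2 v$ ($p{\left(v,s \right)} = - 2 \left(s + v\right) = - 2 s - 2 v$)
$x = -14952$ ($x = -1 - 14951 = -14952$)
$\frac{-26631 - 28793}{x + p{\left(112,-61 \right)}} = \frac{-26631 - 28793}{-14952 - 102} = - \frac{55424}{-14952 + \left(122 - 224\right)} = - \frac{55424}{-14952 - 102} = - \frac{55424}{-15054} = \left(-55424\right) \left(- \frac{1}{15054}\right) = \frac{27712}{7527}$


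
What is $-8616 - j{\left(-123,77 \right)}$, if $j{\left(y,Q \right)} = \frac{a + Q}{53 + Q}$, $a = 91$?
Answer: $- \frac{560124}{65} \approx -8617.3$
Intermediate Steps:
$j{\left(y,Q \right)} = \frac{91 + Q}{53 + Q}$
$-8616 - j{\left(-123,77 \right)} = -8616 - \frac{91 + 77}{53 + 77} = -8616 - \frac{1}{130} \cdot 168 = -8616 - \frac{84}{65} = - \frac{560124}{65}$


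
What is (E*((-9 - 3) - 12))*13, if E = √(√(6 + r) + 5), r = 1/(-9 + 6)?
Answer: -104*√(45 + 3*√51) ≈ -847.61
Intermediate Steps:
r = -⅓ (r = 1/(-3) = -⅓ ≈ -0.33333)
E = √(5 + √51/3) (E = √(√(6 - ⅓) + 5) = √(√(17/3) + 5) = √(√51/3 + 5) = √(5 + √51/3) ≈ 2.7167)
(E*((-9 - 3) - 12))*13 = ((√(45 + 3*√51)/3)*((-9 - 3) - 12))*13 = ((√(45 + 3*√51)/3)*(-12 - 12))*13 = ((√(45 + 3*√51)/3)*(-24))*13 = -8*√(45 + 3*√51)*13 = -104*√(45 + 3*√51)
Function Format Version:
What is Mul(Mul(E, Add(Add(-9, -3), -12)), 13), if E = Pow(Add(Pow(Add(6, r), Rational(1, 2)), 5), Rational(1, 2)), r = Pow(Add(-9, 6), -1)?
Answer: Mul(-104, Pow(Add(45, Mul(3, Pow(51, Rational(1, 2)))), Rational(1, 2))) ≈ -847.61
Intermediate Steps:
r = Rational(-1, 3) (r = Pow(-3, -1) = Rational(-1, 3) ≈ -0.33333)
E = Pow(Add(5, Mul(Rational(1, 3), Pow(51, Rational(1, 2)))), Rational(1, 2)) (E = Pow(Add(Pow(Add(6, Rational(-1, 3)), Rational(1, 2)), 5), Rational(1, 2)) = Pow(Add(Pow(Rational(17, 3), Rational(1, 2)), 5), Rational(1, 2)) = Pow(Add(Mul(Rational(1, 3), Pow(51, Rational(1, 2))), 5), Rational(1, 2)) = Pow(Add(5, Mul(Rational(1, 3), Pow(51, Rational(1, 2)))), Rational(1, 2)) ≈ 2.7167)
Mul(Mul(E, Add(Add(-9, -3), -12)), 13) = Mul(Mul(Mul(Rational(1, 3), Pow(Add(45, Mul(3, Pow(51, Rational(1, 2)))), Rational(1, 2))), Add(Add(-9, -3), -12)), 13) = Mul(Mul(Mul(Rational(1, 3), Pow(Add(45, Mul(3, Pow(51, Rational(1, 2)))), Rational(1, 2))), Add(-12, -12)), 13) = Mul(Mul(Mul(Rational(1, 3), Pow(Add(45, Mul(3, Pow(51, Rational(1, 2)))), Rational(1, 2))), -24), 13) = Mul(Mul(-8, Pow(Add(45, Mul(3, Pow(51, Rational(1, 2)))), Rational(1, 2))), 13) = Mul(-104, Pow(Add(45, Mul(3, Pow(51, Rational(1, 2)))), Rational(1, 2)))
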